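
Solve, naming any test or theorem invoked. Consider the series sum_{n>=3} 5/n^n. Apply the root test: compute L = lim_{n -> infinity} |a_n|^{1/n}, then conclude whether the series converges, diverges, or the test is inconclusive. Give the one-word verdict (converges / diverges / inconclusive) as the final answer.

Let a_n denote the general term. Form |a_n|^(1/n) and simplify:
|a_n|^(1/n) = 5^(1/n)/n
Take the limit as n -> infinity: L = 0.
Since L = 0 < 1, the root test implies convergence.

converges


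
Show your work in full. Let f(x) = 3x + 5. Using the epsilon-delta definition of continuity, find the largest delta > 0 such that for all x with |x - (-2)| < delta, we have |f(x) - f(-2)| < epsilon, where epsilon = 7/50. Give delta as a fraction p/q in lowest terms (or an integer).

We compute f(-2) = 3*(-2) + 5 = -1.
|f(x) - f(-2)| = |3x + 5 - (-1)| = |3(x - (-2))| = 3|x - (-2)|.
We need 3|x - (-2)| < 7/50, i.e. |x - (-2)| < 7/50 / 3 = 7/150.
So any delta <= 7/150 works. Conversely, if delta > 7/150, then x = -2 + 7/150 satisfies |x - (-2)| = 7/150 < delta but |f(x) - f(-2)| = 3 * 7/150 = 7/50, which is not < 7/50; so no larger delta works.
Hence the largest such delta is 7/150.

7/150


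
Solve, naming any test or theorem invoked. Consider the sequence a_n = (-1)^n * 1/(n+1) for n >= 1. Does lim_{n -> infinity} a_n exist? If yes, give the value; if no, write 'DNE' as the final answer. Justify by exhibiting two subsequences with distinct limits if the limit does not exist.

Examine the behaviour of a_n along subsequences.
Even-n subsequence a_{2k} = 1/(2k+1) -> 0. Odd-n subsequence a_{2k+1} = -1/(2k+2) -> 0. Both tend to 0, which suggests the limit is 0; verify directly.
|a_n - 0| = 1/(n+1) < 1/n for every n >= 1.
Given epsilon > 0, choose a positive integer N > 1/epsilon. Then for all n >= N, |a_n| < 1/n <= 1/N < epsilon.
So by the definition of the limit, lim a_n exists and equals 0.

0


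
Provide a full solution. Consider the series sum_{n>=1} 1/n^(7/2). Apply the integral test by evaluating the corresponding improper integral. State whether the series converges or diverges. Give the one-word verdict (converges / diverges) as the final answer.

Let f(x) = x^(-7/2). Then f is positive, continuous, and decreasing on [1, infinity), so the integral test applies.
Compute the improper integral int_{1}^infinity f(x) dx:
  antiderivative F(x) = -2/(5*x^(5/2)).
  As x -> infinity, F(x) -> 0 (since p = 7/2 > 1).
  So int = F(infinity) - F(1) = 0 - (-2/5) = 2/5.
  Finite, so by the integral test, the series converges.

converges


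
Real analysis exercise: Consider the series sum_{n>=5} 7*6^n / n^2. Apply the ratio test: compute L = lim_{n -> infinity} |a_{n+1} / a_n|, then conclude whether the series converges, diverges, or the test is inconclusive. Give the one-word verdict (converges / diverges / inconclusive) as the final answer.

Let a_n denote the general term. Form the ratio a_{n+1}/a_n and simplify:
a_{n+1}/a_n = 6*n^2/(n + 1)^2
Take the limit as n -> infinity: L = 6.
Since L = 6 > 1 (or L = infinity), the ratio test implies the series diverges.

diverges


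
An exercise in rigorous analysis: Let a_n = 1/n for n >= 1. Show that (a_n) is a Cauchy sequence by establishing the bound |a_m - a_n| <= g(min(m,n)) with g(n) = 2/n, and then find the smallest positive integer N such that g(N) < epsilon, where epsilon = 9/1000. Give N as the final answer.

For any m, n >= 1, by the triangle inequality:
|a_m - a_n| = |1/m - 1/n| <= 1/m + 1/n <= 2/min(m,n).
So g(n) = 2/n bounds the Cauchy difference. Since g(n) -> 0, (a_n) is Cauchy.
Now solve g(N) < 9/1000: 2/N < 9/1000 <=> N > 2 / (9/1000) = 2000/9.
The smallest integer strictly greater than 2000/9 is N = 223.
Check: g(223) = 2/223 = 2/223 < 9/1000; g(222) = 1/111 >= 9/1000. So N = 223.

223


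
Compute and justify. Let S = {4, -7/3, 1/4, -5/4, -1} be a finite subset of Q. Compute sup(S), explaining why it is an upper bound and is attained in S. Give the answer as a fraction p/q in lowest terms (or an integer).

S is finite, so sup(S) = max(S).
Sorted decreasing:
4, 1/4, -1, -5/4, -7/3
The extremum is 4.
For every x in S, x <= 4. And 4 is in S, so it is attained.
Therefore sup(S) = 4.

4


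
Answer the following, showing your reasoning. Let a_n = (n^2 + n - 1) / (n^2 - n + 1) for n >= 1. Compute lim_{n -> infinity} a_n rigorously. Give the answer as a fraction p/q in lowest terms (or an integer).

Divide numerator and denominator by n^2, the highest power:
numerator / n^2 = 1 + 1/n - 1/n^2
denominator / n^2 = 1 - 1/n + n^(-2)
As n -> infinity, all terms of the form c/n^k (k >= 1) tend to 0.
So numerator / n^2 -> 1 and denominator / n^2 -> 1.
Therefore lim a_n = 1.

1


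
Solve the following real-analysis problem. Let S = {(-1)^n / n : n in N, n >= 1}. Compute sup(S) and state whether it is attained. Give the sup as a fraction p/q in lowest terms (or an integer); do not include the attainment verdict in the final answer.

Analysis:
- Values: -1, 1/2, -1/3, 1/4, -1/5, ...
- Positive terms (even n): 1/(2+0), 1/(4+0), ... decreasing -> max = 1/2 (n=2).
- Negative terms (odd n): -1/(1+0), -1/(3+0), ... increasing -> min = -1 (n=1).
- So sup = 1/2 (attained at n=2); inf = -1 (attained at n=1).
Conclusion: sup(S) = 1/2, attained in S.

1/2


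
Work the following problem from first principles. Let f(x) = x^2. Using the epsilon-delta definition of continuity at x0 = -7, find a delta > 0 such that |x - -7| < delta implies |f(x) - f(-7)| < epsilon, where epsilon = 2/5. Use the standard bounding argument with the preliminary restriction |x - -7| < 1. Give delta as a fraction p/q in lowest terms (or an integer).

Factor: |x^2 - (-7)^2| = |x - -7| * |x + -7|.
Impose |x - -7| < 1 first. Then |x + -7| = |(x - -7) + 2*(-7)| <= |x - -7| + 2*|-7| < 1 + 14 = 15.
So |x^2 - (-7)^2| < delta * 15.
We need delta * 15 <= 2/5, i.e. delta <= 2/5/15 = 2/75.
Since 2/75 < 1, this is tighter than 1; take delta = 2/75.
So delta = 2/75 works.

2/75


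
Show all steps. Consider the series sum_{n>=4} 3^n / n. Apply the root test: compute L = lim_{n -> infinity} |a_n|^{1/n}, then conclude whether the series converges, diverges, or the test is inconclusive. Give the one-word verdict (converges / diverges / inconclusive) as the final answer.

Let a_n denote the general term. Form |a_n|^(1/n) and simplify:
|a_n|^(1/n) = 3/n^(1/n)
Take the limit as n -> infinity: L = 3.
Since L = 3 > 1, the root test implies divergence.

diverges


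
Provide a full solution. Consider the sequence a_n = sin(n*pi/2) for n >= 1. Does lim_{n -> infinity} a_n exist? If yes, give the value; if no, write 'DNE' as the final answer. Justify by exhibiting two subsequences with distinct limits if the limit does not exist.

Examine the behaviour of a_n along subsequences.
a_{4k+1} = sin(pi/2 + 2k*pi) = 1 -> 1. a_{4k+3} = sin(3pi/2 + 2k*pi) = -1 -> -1.
Since these two subsequential limits are 1 and -1, distinct, the full sequence cannot converge (a convergent sequence has all subsequences tending to the same limit). So lim a_n does not exist.

DNE


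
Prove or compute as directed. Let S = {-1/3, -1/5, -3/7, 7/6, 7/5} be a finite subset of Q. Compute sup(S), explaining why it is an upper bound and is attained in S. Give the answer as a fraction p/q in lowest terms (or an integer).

S is finite, so sup(S) = max(S).
Sorted decreasing:
7/5, 7/6, -1/5, -1/3, -3/7
The extremum is 7/5.
For every x in S, x <= 7/5. And 7/5 is in S, so it is attained.
Therefore sup(S) = 7/5.

7/5


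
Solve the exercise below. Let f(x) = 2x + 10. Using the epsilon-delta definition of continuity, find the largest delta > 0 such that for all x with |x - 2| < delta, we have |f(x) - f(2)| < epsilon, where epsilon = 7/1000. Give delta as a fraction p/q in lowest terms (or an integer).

We compute f(2) = 2*(2) + 10 = 14.
|f(x) - f(2)| = |2x + 10 - (14)| = |2(x - 2)| = 2|x - 2|.
We need 2|x - 2| < 7/1000, i.e. |x - 2| < 7/1000 / 2 = 7/2000.
So any delta <= 7/2000 works. Conversely, if delta > 7/2000, then x = 2 + 7/2000 satisfies |x - 2| = 7/2000 < delta but |f(x) - f(2)| = 2 * 7/2000 = 7/1000, which is not < 7/1000; so no larger delta works.
Hence the largest such delta is 7/2000.

7/2000


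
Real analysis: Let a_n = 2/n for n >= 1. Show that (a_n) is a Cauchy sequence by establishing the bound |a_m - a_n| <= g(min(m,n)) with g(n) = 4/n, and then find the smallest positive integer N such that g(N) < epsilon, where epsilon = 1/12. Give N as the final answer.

For any m, n >= 1, by the triangle inequality:
|a_m - a_n| = |2/m - 2/n| <= 2*1/m + 2*1/n <= 4/min(m,n).
So g(n) = 4/n bounds the Cauchy difference. Since g(n) -> 0, (a_n) is Cauchy.
Now solve g(N) < 1/12: 4/N < 1/12 <=> N > 4 / (1/12) = 48.
The smallest integer strictly greater than 48 is N = 49.
Check: g(49) = 4/49 = 4/49 < 1/12; g(48) = 1/12 >= 1/12. So N = 49.

49


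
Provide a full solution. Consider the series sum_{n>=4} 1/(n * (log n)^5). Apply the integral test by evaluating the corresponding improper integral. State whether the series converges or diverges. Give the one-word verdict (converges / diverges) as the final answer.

Let f(x) = 1/(x*log(x)^5). Then f is positive, continuous, and decreasing on [4, infinity), so the integral test applies.
Compute the improper integral int_{4}^infinity f(x) dx:
  antiderivative F(x) = -1/(4*log(x)^4).
  F(x) -> 0 as x -> infinity.  int = 0 - F(4) = 1/(4*log(4)^4) < infinity. By the integral test, the series converges.

converges


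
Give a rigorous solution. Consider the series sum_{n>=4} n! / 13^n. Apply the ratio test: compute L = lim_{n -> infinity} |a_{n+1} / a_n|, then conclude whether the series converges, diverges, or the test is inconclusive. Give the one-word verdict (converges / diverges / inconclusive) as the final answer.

Let a_n denote the general term. Form the ratio a_{n+1}/a_n and simplify:
a_{n+1}/a_n = n/13 + 1/13
Take the limit as n -> infinity: L = infinity.
Since L = infinity > 1 (or L = infinity), the ratio test implies the series diverges.

diverges


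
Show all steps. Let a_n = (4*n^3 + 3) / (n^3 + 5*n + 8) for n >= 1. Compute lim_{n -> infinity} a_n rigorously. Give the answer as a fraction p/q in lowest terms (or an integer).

Divide numerator and denominator by n^3, the highest power:
numerator / n^3 = 4 + 3/n^3
denominator / n^3 = 1 + 5/n^2 + 8/n^3
As n -> infinity, all terms of the form c/n^k (k >= 1) tend to 0.
So numerator / n^3 -> 4 and denominator / n^3 -> 1.
Therefore lim a_n = 4.

4


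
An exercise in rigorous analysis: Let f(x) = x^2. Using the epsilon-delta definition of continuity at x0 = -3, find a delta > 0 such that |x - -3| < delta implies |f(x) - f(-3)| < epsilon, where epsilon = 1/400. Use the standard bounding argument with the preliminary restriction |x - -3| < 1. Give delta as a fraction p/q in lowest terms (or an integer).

Factor: |x^2 - (-3)^2| = |x - -3| * |x + -3|.
Impose |x - -3| < 1 first. Then |x + -3| = |(x - -3) + 2*(-3)| <= |x - -3| + 2*|-3| < 1 + 6 = 7.
So |x^2 - (-3)^2| < delta * 7.
We need delta * 7 <= 1/400, i.e. delta <= 1/400/7 = 1/2800.
Since 1/2800 < 1, this is tighter than 1; take delta = 1/2800.
So delta = 1/2800 works.

1/2800


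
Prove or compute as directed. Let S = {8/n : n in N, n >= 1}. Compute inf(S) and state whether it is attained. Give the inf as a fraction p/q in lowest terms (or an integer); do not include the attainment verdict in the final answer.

Analysis:
- Values: 8, 4, 8/3, 2, ... strictly decreasing.
- The maximum is 8 (n=1); sup = 8 (attained).
- The set is bounded below by 0; 8/n -> 0 so 0 is the greatest lower bound.
- 0 is not in the set, so inf = 0 is not attained.
Conclusion: inf(S) = 0, not attained in S.

0


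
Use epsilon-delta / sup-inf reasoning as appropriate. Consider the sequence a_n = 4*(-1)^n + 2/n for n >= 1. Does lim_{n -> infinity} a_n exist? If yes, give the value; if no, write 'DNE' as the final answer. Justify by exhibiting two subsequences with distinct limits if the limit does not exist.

Examine the behaviour of a_n along subsequences.
a_{2k} = 4 + 2/(2k) -> 4. a_{2k+1} = -4 + 2/(2k+1) -> -4.
Since these two subsequential limits are 4 and -4, distinct, the full sequence cannot converge (a convergent sequence has all subsequences tending to the same limit). So lim a_n does not exist.

DNE


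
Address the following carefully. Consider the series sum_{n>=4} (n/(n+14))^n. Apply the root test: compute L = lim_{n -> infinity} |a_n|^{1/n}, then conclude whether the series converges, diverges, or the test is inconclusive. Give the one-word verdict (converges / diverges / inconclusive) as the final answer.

Let a_n denote the general term. Form |a_n|^(1/n) and simplify:
|a_n|^(1/n) = n/(n + 14)
Take the limit as n -> infinity: L = 1.
Since L = 1, the root test is inconclusive. (In fact a_n = (n/(n+14))^n -> e^(-14) != 0, so the nth-term test shows divergence; but the root test itself gives no conclusion.)

inconclusive


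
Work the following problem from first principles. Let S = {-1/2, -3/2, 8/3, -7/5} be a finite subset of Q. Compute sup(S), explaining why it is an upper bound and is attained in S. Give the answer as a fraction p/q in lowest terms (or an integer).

S is finite, so sup(S) = max(S).
Sorted decreasing:
8/3, -1/2, -7/5, -3/2
The extremum is 8/3.
For every x in S, x <= 8/3. And 8/3 is in S, so it is attained.
Therefore sup(S) = 8/3.

8/3


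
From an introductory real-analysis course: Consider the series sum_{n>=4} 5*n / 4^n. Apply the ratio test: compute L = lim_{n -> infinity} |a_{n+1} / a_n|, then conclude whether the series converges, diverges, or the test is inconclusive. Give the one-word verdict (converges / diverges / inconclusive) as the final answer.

Let a_n denote the general term. Form the ratio a_{n+1}/a_n and simplify:
a_{n+1}/a_n = (n + 1)/(4*n)
Take the limit as n -> infinity: L = 1/4.
Since L = 1/4 < 1, the ratio test implies the series converges.

converges


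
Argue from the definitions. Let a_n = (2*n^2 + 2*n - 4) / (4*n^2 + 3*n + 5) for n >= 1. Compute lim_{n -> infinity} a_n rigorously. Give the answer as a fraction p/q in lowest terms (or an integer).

Divide numerator and denominator by n^2, the highest power:
numerator / n^2 = 2 + 2/n - 4/n^2
denominator / n^2 = 4 + 3/n + 5/n^2
As n -> infinity, all terms of the form c/n^k (k >= 1) tend to 0.
So numerator / n^2 -> 2 and denominator / n^2 -> 4.
Therefore lim a_n = 1/2.

1/2


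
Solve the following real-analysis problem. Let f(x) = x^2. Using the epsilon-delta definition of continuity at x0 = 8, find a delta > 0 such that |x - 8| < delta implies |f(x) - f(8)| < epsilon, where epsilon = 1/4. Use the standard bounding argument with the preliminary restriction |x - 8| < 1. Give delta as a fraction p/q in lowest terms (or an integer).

Factor: |x^2 - (8)^2| = |x - 8| * |x + 8|.
Impose |x - 8| < 1 first. Then |x + 8| = |(x - 8) + 2*(8)| <= |x - 8| + 2*|8| < 1 + 16 = 17.
So |x^2 - (8)^2| < delta * 17.
We need delta * 17 <= 1/4, i.e. delta <= 1/4/17 = 1/68.
Since 1/68 < 1, this is tighter than 1; take delta = 1/68.
So delta = 1/68 works.

1/68


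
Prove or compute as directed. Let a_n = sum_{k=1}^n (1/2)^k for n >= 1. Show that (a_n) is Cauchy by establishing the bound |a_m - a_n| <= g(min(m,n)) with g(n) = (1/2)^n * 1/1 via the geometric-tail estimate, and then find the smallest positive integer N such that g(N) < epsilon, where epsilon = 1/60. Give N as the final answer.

For m > n >= 1: |a_m - a_n| = sum_{k=n+1}^m (1/2)^k < sum_{k=n+1}^infinity (1/2)^k = (1/2)^(n+1) / (1 - 1/2) = (1/2)^n * (1/2) * (2/1) = (1/2)^n * 1/1.
So g(n) = (1/2)^n / 1. Since g(n) -> 0, (a_n) is Cauchy.
Now solve g(N) < 1/60: (1/2)^N / 1 < 1/60 <=> 2^N > 1 / (1 * 1/60) = 60.
Check powers of 2: 2^5 = 32 <= 60, 2^6 = 64 > 60.
So the smallest such N is 6. Check: g(6) = 1/(1 * 64) = 1/64 < 1/60.

6


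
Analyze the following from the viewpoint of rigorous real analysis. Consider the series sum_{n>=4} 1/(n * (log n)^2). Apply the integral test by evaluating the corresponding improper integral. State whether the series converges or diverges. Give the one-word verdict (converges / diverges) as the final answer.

Let f(x) = 1/(x*log(x)^2). Then f is positive, continuous, and decreasing on [4, infinity), so the integral test applies.
Compute the improper integral int_{4}^infinity f(x) dx:
  antiderivative F(x) = -1/log(x).
  F(x) -> 0 as x -> infinity.  int = 0 - F(4) = 1/log(4) < infinity. By the integral test, the series converges.

converges


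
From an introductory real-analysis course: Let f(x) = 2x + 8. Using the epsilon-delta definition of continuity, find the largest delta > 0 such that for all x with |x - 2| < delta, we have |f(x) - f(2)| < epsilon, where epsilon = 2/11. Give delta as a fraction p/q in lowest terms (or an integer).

We compute f(2) = 2*(2) + 8 = 12.
|f(x) - f(2)| = |2x + 8 - (12)| = |2(x - 2)| = 2|x - 2|.
We need 2|x - 2| < 2/11, i.e. |x - 2| < 2/11 / 2 = 1/11.
So any delta <= 1/11 works. Conversely, if delta > 1/11, then x = 2 + 1/11 satisfies |x - 2| = 1/11 < delta but |f(x) - f(2)| = 2 * 1/11 = 2/11, which is not < 2/11; so no larger delta works.
Hence the largest such delta is 1/11.

1/11


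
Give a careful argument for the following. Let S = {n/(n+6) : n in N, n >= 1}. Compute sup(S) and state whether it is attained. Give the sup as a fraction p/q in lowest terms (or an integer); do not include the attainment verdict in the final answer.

Analysis:
- Values: 1/7, 1/4, 1/3, 2/5, ... strictly increasing.
- Minimum is 1/7 (n=1); inf = 1/7 (attained).
- n/(n+6) = 1 - 6/(n+6) -> 1 from below as n -> infinity, and never equals 1.
- So sup = 1 (not attained).
Conclusion: sup(S) = 1, not attained in S.

1


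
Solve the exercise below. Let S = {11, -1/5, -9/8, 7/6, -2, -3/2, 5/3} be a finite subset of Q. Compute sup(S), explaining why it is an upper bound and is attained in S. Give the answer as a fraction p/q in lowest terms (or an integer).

S is finite, so sup(S) = max(S).
Sorted decreasing:
11, 5/3, 7/6, -1/5, -9/8, -3/2, -2
The extremum is 11.
For every x in S, x <= 11. And 11 is in S, so it is attained.
Therefore sup(S) = 11.

11


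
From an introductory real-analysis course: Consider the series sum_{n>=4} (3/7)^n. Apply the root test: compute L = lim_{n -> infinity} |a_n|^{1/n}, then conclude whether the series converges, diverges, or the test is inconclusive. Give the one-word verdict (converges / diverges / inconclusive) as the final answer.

Let a_n denote the general term. Form |a_n|^(1/n) and simplify:
|a_n|^(1/n) = 3/7
Take the limit as n -> infinity: L = 3/7.
Since L = 3/7 < 1, the root test implies convergence.

converges


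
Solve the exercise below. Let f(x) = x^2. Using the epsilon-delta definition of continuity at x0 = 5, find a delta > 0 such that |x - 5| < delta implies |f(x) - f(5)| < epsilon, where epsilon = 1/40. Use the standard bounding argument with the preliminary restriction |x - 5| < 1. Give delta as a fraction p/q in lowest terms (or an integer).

Factor: |x^2 - (5)^2| = |x - 5| * |x + 5|.
Impose |x - 5| < 1 first. Then |x + 5| = |(x - 5) + 2*(5)| <= |x - 5| + 2*|5| < 1 + 10 = 11.
So |x^2 - (5)^2| < delta * 11.
We need delta * 11 <= 1/40, i.e. delta <= 1/40/11 = 1/440.
Since 1/440 < 1, this is tighter than 1; take delta = 1/440.
So delta = 1/440 works.

1/440


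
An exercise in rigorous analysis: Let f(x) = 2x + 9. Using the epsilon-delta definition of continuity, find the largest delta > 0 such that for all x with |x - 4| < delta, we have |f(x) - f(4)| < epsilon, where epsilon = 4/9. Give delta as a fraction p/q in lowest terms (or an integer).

We compute f(4) = 2*(4) + 9 = 17.
|f(x) - f(4)| = |2x + 9 - (17)| = |2(x - 4)| = 2|x - 4|.
We need 2|x - 4| < 4/9, i.e. |x - 4| < 4/9 / 2 = 2/9.
So any delta <= 2/9 works. Conversely, if delta > 2/9, then x = 4 + 2/9 satisfies |x - 4| = 2/9 < delta but |f(x) - f(4)| = 2 * 2/9 = 4/9, which is not < 4/9; so no larger delta works.
Hence the largest such delta is 2/9.

2/9


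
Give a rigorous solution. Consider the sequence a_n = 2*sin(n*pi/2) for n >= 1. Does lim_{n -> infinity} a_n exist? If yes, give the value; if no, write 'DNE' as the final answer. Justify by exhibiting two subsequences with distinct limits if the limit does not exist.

Examine the behaviour of a_n along subsequences.
a_{4k+1} = 2*sin(pi/2 + 2k*pi) = 2 -> 2. a_{4k+3} = 2*sin(3pi/2 + 2k*pi) = -2 -> -2.
Since these two subsequential limits are 2 and -2, distinct, the full sequence cannot converge (a convergent sequence has all subsequences tending to the same limit). So lim a_n does not exist.

DNE


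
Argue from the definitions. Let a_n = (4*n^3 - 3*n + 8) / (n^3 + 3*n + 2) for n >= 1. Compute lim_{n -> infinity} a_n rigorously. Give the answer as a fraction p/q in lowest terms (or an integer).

Divide numerator and denominator by n^3, the highest power:
numerator / n^3 = 4 - 3/n^2 + 8/n^3
denominator / n^3 = 1 + 3/n^2 + 2/n^3
As n -> infinity, all terms of the form c/n^k (k >= 1) tend to 0.
So numerator / n^3 -> 4 and denominator / n^3 -> 1.
Therefore lim a_n = 4.

4


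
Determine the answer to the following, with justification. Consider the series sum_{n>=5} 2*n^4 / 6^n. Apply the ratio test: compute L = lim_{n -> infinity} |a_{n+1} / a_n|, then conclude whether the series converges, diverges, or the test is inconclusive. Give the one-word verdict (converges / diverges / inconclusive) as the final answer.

Let a_n denote the general term. Form the ratio a_{n+1}/a_n and simplify:
a_{n+1}/a_n = (n + 1)^4/(6*n^4)
Take the limit as n -> infinity: L = 1/6.
Since L = 1/6 < 1, the ratio test implies the series converges.

converges


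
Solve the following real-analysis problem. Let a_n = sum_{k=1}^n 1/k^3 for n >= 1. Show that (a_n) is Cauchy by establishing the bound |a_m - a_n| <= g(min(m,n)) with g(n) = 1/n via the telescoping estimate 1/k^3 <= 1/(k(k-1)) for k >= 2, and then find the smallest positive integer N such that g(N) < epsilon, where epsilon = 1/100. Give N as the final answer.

For m > n >= 1: |a_m - a_n| = sum_{k=n+1}^m 1/k^3.
Use 1/k^3 <= 1/(k(k-1)) = 1/(k-1) - 1/k for k >= 2 (which holds since k^3 >= k^2 >= k(k-1) for k >= 2):
sum_{k=n+1}^m 1/k^3 <= sum_{k=n+1}^m (1/(k-1) - 1/k) = 1/n - 1/m <= 1/n.
By symmetry the same bound holds with n,m swapped, so |a_m - a_n| <= 1/min(m,n) = g(min(m,n)). Since g(n) -> 0, (a_n) is Cauchy.
Now solve g(N) < 1/100: 1/N < 1/100 <=> N > 1/(1/100) = 100.
The smallest integer strictly greater than 100 is N = 101.
Check: g(101) = 1/101 < 1/100; g(100) = 1/100 >= 1/100. So N = 101.

101


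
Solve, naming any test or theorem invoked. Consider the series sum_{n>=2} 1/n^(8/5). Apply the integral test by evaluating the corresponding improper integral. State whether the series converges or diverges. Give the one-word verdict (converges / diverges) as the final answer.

Let f(x) = x^(-8/5). Then f is positive, continuous, and decreasing on [2, infinity), so the integral test applies.
Compute the improper integral int_{2}^infinity f(x) dx:
  antiderivative F(x) = -5/(3*x^(3/5)).
  As x -> infinity, F(x) -> 0 (since p = 8/5 > 1).
  So int = F(infinity) - F(2) = 0 - (-5*2^(2/5)/6) = 5*2^(2/5)/6.
  Finite, so by the integral test, the series converges.

converges


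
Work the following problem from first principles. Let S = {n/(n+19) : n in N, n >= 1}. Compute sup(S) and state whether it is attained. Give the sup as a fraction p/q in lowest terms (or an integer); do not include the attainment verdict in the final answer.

Analysis:
- Values: 1/20, 2/21, 3/22, 4/23, ... strictly increasing.
- Minimum is 1/20 (n=1); inf = 1/20 (attained).
- n/(n+19) = 1 - 19/(n+19) -> 1 from below as n -> infinity, and never equals 1.
- So sup = 1 (not attained).
Conclusion: sup(S) = 1, not attained in S.

1


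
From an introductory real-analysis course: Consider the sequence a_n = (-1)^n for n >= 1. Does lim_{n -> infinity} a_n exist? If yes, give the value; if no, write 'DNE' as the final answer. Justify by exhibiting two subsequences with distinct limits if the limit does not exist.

Examine the behaviour of a_n along subsequences.
Even-n subsequence a_{2k} = 1 -> 1. Odd-n subsequence a_{2k+1} = -1 -> -1.
Since these two subsequential limits are 1 and -1, distinct, the full sequence cannot converge (a convergent sequence has all subsequences tending to the same limit). So lim a_n does not exist.

DNE


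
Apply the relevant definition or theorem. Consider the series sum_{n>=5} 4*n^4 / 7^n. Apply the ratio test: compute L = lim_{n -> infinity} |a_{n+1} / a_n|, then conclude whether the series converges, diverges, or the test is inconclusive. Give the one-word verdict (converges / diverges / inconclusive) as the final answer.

Let a_n denote the general term. Form the ratio a_{n+1}/a_n and simplify:
a_{n+1}/a_n = (n + 1)^4/(7*n^4)
Take the limit as n -> infinity: L = 1/7.
Since L = 1/7 < 1, the ratio test implies the series converges.

converges


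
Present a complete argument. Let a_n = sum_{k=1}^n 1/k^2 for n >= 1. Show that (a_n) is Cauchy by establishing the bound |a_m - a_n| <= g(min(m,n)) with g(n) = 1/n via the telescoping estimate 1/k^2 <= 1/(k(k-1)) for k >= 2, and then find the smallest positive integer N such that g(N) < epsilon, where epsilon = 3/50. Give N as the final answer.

For m > n >= 1: |a_m - a_n| = sum_{k=n+1}^m 1/k^2.
Use 1/k^2 <= 1/(k(k-1)) = 1/(k-1) - 1/k for k >= 2:
sum_{k=n+1}^m 1/k^2 <= sum_{k=n+1}^m (1/(k-1) - 1/k) = 1/n - 1/m <= 1/n.
By symmetry the same bound holds with n,m swapped, so |a_m - a_n| <= 1/min(m,n) = g(min(m,n)). Since g(n) -> 0, (a_n) is Cauchy.
Now solve g(N) < 3/50: 1/N < 3/50 <=> N > 1/(3/50) = 50/3.
The smallest integer strictly greater than 50/3 is N = 17.
Check: g(17) = 1/17 < 3/50; g(16) = 1/16 >= 3/50. So N = 17.

17


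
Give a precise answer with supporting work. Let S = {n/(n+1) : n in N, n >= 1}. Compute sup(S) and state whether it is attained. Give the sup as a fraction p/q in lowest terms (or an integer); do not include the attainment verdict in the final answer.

Analysis:
- Values: 1/2, 2/3, 3/4, 4/5, ... strictly increasing.
- Minimum is 1/2 (n=1); inf = 1/2 (attained).
- n/(n+1) = 1 - 1/(n+1) -> 1 from below as n -> infinity, and never equals 1.
- So sup = 1 (not attained).
Conclusion: sup(S) = 1, not attained in S.

1


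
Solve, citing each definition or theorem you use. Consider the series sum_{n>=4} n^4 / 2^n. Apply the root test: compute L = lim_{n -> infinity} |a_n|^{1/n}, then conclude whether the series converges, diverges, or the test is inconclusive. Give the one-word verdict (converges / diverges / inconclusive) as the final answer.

Let a_n denote the general term. Form |a_n|^(1/n) and simplify:
|a_n|^(1/n) = n^(4/n)/2
Take the limit as n -> infinity: L = 1/2.
Since L = 1/2 < 1, the root test implies convergence.

converges


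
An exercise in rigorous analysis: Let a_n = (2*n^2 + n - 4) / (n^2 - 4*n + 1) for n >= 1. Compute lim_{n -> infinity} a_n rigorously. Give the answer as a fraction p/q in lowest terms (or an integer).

Divide numerator and denominator by n^2, the highest power:
numerator / n^2 = 2 + 1/n - 4/n^2
denominator / n^2 = 1 - 4/n + n^(-2)
As n -> infinity, all terms of the form c/n^k (k >= 1) tend to 0.
So numerator / n^2 -> 2 and denominator / n^2 -> 1.
Therefore lim a_n = 2.

2


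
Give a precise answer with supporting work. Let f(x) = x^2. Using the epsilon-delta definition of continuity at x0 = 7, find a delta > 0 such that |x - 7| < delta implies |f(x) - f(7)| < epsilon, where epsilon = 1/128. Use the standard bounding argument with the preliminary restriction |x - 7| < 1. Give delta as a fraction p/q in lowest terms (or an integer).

Factor: |x^2 - (7)^2| = |x - 7| * |x + 7|.
Impose |x - 7| < 1 first. Then |x + 7| = |(x - 7) + 2*(7)| <= |x - 7| + 2*|7| < 1 + 14 = 15.
So |x^2 - (7)^2| < delta * 15.
We need delta * 15 <= 1/128, i.e. delta <= 1/128/15 = 1/1920.
Since 1/1920 < 1, this is tighter than 1; take delta = 1/1920.
So delta = 1/1920 works.

1/1920


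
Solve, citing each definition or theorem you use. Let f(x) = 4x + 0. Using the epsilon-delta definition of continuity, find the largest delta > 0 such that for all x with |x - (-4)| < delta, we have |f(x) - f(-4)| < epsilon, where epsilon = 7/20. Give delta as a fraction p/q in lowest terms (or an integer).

We compute f(-4) = 4*(-4) + 0 = -16.
|f(x) - f(-4)| = |4x + 0 - (-16)| = |4(x - (-4))| = 4|x - (-4)|.
We need 4|x - (-4)| < 7/20, i.e. |x - (-4)| < 7/20 / 4 = 7/80.
So any delta <= 7/80 works. Conversely, if delta > 7/80, then x = -4 + 7/80 satisfies |x - (-4)| = 7/80 < delta but |f(x) - f(-4)| = 4 * 7/80 = 7/20, which is not < 7/20; so no larger delta works.
Hence the largest such delta is 7/80.

7/80


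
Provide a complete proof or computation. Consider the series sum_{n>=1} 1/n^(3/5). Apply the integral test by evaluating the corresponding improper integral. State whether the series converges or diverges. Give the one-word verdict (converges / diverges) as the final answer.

Let f(x) = x^(-3/5). Then f is positive, continuous, and decreasing on [1, infinity), so the integral test applies.
Compute the improper integral int_{1}^infinity f(x) dx:
  antiderivative F(x) = 5*x^(2/5)/2.
  As x -> infinity, F(x) -> infinity (since p = 3/5 < 1).
  So the integral diverges. By the integral test, the series diverges.

diverges


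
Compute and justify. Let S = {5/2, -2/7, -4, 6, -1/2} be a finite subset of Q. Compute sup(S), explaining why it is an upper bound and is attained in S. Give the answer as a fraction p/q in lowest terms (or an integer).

S is finite, so sup(S) = max(S).
Sorted decreasing:
6, 5/2, -2/7, -1/2, -4
The extremum is 6.
For every x in S, x <= 6. And 6 is in S, so it is attained.
Therefore sup(S) = 6.

6


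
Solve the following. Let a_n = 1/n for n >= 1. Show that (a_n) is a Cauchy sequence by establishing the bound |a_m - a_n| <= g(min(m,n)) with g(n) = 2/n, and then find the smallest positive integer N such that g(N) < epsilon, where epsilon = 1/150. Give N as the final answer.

For any m, n >= 1, by the triangle inequality:
|a_m - a_n| = |1/m - 1/n| <= 1/m + 1/n <= 2/min(m,n).
So g(n) = 2/n bounds the Cauchy difference. Since g(n) -> 0, (a_n) is Cauchy.
Now solve g(N) < 1/150: 2/N < 1/150 <=> N > 2 / (1/150) = 300.
The smallest integer strictly greater than 300 is N = 301.
Check: g(301) = 2/301 = 2/301 < 1/150; g(300) = 1/150 >= 1/150. So N = 301.

301


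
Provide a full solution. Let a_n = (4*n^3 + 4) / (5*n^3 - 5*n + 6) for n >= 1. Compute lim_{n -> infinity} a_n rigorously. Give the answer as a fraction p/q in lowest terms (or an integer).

Divide numerator and denominator by n^3, the highest power:
numerator / n^3 = 4 + 4/n^3
denominator / n^3 = 5 - 5/n^2 + 6/n^3
As n -> infinity, all terms of the form c/n^k (k >= 1) tend to 0.
So numerator / n^3 -> 4 and denominator / n^3 -> 5.
Therefore lim a_n = 4/5.

4/5


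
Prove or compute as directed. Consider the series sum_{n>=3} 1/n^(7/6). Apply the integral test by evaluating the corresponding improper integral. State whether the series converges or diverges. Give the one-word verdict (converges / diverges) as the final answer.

Let f(x) = x^(-7/6). Then f is positive, continuous, and decreasing on [3, infinity), so the integral test applies.
Compute the improper integral int_{3}^infinity f(x) dx:
  antiderivative F(x) = -6/x^(1/6).
  As x -> infinity, F(x) -> 0 (since p = 7/6 > 1).
  So int = F(infinity) - F(3) = 0 - (-2*3^(5/6)) = 2*3^(5/6).
  Finite, so by the integral test, the series converges.

converges


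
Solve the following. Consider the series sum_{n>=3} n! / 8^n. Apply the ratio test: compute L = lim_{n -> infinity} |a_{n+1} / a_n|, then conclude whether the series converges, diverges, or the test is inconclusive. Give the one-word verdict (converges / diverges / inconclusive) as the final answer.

Let a_n denote the general term. Form the ratio a_{n+1}/a_n and simplify:
a_{n+1}/a_n = n/8 + 1/8
Take the limit as n -> infinity: L = infinity.
Since L = infinity > 1 (or L = infinity), the ratio test implies the series diverges.

diverges


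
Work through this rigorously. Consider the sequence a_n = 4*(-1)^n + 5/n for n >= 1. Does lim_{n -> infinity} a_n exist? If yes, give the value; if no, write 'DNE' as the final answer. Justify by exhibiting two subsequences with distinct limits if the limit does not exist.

Examine the behaviour of a_n along subsequences.
a_{2k} = 4 + 5/(2k) -> 4. a_{2k+1} = -4 + 5/(2k+1) -> -4.
Since these two subsequential limits are 4 and -4, distinct, the full sequence cannot converge (a convergent sequence has all subsequences tending to the same limit). So lim a_n does not exist.

DNE


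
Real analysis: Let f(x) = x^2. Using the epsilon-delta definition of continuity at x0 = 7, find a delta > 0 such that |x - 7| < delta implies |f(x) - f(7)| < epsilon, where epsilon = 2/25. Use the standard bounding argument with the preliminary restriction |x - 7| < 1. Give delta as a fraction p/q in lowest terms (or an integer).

Factor: |x^2 - (7)^2| = |x - 7| * |x + 7|.
Impose |x - 7| < 1 first. Then |x + 7| = |(x - 7) + 2*(7)| <= |x - 7| + 2*|7| < 1 + 14 = 15.
So |x^2 - (7)^2| < delta * 15.
We need delta * 15 <= 2/25, i.e. delta <= 2/25/15 = 2/375.
Since 2/375 < 1, this is tighter than 1; take delta = 2/375.
So delta = 2/375 works.

2/375


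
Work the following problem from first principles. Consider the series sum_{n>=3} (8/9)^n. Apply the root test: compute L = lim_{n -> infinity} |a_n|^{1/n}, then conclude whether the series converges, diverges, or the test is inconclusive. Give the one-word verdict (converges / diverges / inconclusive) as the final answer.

Let a_n denote the general term. Form |a_n|^(1/n) and simplify:
|a_n|^(1/n) = 8/9
Take the limit as n -> infinity: L = 8/9.
Since L = 8/9 < 1, the root test implies convergence.

converges


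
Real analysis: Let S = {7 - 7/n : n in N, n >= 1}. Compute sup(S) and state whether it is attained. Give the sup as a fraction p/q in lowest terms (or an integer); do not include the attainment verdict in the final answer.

Analysis:
- Values: 0, 7/2, 14/3, 21/4, ... strictly increasing.
- Minimum is 0 (n=1); inf = 0 (attained).
- 7 - 7/n -> 7 from below; sup = 7, not attained.
Conclusion: sup(S) = 7, not attained in S.

7


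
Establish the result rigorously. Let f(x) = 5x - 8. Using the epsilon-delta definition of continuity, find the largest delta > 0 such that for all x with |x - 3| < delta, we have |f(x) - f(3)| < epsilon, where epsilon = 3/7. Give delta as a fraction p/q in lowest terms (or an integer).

We compute f(3) = 5*(3) - 8 = 7.
|f(x) - f(3)| = |5x - 8 - (7)| = |5(x - 3)| = 5|x - 3|.
We need 5|x - 3| < 3/7, i.e. |x - 3| < 3/7 / 5 = 3/35.
So any delta <= 3/35 works. Conversely, if delta > 3/35, then x = 3 + 3/35 satisfies |x - 3| = 3/35 < delta but |f(x) - f(3)| = 5 * 3/35 = 3/7, which is not < 3/7; so no larger delta works.
Hence the largest such delta is 3/35.

3/35


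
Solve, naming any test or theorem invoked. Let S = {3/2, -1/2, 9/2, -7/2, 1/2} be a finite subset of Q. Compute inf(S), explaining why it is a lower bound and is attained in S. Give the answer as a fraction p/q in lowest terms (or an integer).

S is finite, so inf(S) = min(S).
Sorted increasing:
-7/2, -1/2, 1/2, 3/2, 9/2
The extremum is -7/2.
For every x in S, x >= -7/2. And -7/2 is in S, so it is attained.
Therefore inf(S) = -7/2.

-7/2


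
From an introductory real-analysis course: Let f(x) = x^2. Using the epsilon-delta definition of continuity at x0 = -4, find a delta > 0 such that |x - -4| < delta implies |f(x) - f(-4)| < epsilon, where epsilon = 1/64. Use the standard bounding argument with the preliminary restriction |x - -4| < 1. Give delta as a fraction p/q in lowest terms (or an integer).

Factor: |x^2 - (-4)^2| = |x - -4| * |x + -4|.
Impose |x - -4| < 1 first. Then |x + -4| = |(x - -4) + 2*(-4)| <= |x - -4| + 2*|-4| < 1 + 8 = 9.
So |x^2 - (-4)^2| < delta * 9.
We need delta * 9 <= 1/64, i.e. delta <= 1/64/9 = 1/576.
Since 1/576 < 1, this is tighter than 1; take delta = 1/576.
So delta = 1/576 works.

1/576


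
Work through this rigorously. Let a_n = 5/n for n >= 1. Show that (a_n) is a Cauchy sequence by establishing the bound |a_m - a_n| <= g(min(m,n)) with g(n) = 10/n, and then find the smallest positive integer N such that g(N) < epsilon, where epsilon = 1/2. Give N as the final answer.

For any m, n >= 1, by the triangle inequality:
|a_m - a_n| = |5/m - 5/n| <= 5*1/m + 5*1/n <= 10/min(m,n).
So g(n) = 10/n bounds the Cauchy difference. Since g(n) -> 0, (a_n) is Cauchy.
Now solve g(N) < 1/2: 10/N < 1/2 <=> N > 10 / (1/2) = 20.
The smallest integer strictly greater than 20 is N = 21.
Check: g(21) = 10/21 = 10/21 < 1/2; g(20) = 1/2 >= 1/2. So N = 21.

21


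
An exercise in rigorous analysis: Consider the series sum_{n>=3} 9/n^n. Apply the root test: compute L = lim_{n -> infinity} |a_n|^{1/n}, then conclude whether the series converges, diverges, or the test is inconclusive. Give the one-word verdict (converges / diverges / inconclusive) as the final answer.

Let a_n denote the general term. Form |a_n|^(1/n) and simplify:
|a_n|^(1/n) = 3^(2/n)/n
Take the limit as n -> infinity: L = 0.
Since L = 0 < 1, the root test implies convergence.

converges


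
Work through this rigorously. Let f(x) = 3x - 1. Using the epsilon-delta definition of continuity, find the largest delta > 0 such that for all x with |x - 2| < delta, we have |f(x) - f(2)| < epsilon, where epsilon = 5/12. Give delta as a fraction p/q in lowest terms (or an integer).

We compute f(2) = 3*(2) - 1 = 5.
|f(x) - f(2)| = |3x - 1 - (5)| = |3(x - 2)| = 3|x - 2|.
We need 3|x - 2| < 5/12, i.e. |x - 2| < 5/12 / 3 = 5/36.
So any delta <= 5/36 works. Conversely, if delta > 5/36, then x = 2 + 5/36 satisfies |x - 2| = 5/36 < delta but |f(x) - f(2)| = 3 * 5/36 = 5/12, which is not < 5/12; so no larger delta works.
Hence the largest such delta is 5/36.

5/36


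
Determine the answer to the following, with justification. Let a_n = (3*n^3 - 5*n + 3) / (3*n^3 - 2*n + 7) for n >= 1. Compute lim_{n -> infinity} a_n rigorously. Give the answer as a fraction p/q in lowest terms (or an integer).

Divide numerator and denominator by n^3, the highest power:
numerator / n^3 = 3 - 5/n^2 + 3/n^3
denominator / n^3 = 3 - 2/n^2 + 7/n^3
As n -> infinity, all terms of the form c/n^k (k >= 1) tend to 0.
So numerator / n^3 -> 3 and denominator / n^3 -> 3.
Therefore lim a_n = 1.

1


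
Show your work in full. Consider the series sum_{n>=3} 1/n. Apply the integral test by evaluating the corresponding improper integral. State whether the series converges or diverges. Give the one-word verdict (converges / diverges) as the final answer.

Let f(x) = 1/x. Then f is positive, continuous, and decreasing on [3, infinity), so the integral test applies.
Compute the improper integral int_{3}^infinity f(x) dx:
  antiderivative F(x) = log(x).
  As x -> infinity, log(x) -> infinity.
  So int = infinity - log(3) = infinity. By the integral test, the series diverges.

diverges


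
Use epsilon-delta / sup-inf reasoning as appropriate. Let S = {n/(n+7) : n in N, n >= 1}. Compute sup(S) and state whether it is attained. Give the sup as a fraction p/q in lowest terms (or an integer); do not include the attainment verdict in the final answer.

Analysis:
- Values: 1/8, 2/9, 3/10, 4/11, ... strictly increasing.
- Minimum is 1/8 (n=1); inf = 1/8 (attained).
- n/(n+7) = 1 - 7/(n+7) -> 1 from below as n -> infinity, and never equals 1.
- So sup = 1 (not attained).
Conclusion: sup(S) = 1, not attained in S.

1


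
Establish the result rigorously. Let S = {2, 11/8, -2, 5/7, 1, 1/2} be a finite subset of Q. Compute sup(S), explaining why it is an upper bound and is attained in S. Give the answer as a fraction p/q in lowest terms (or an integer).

S is finite, so sup(S) = max(S).
Sorted decreasing:
2, 11/8, 1, 5/7, 1/2, -2
The extremum is 2.
For every x in S, x <= 2. And 2 is in S, so it is attained.
Therefore sup(S) = 2.

2


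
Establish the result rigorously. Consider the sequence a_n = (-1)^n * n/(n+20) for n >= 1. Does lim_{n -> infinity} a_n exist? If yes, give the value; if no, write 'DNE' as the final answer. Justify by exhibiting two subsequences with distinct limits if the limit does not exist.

Examine the behaviour of a_n along subsequences.
a_{2k} = 2k/(2k+20) -> 1. a_{2k+1} = -(2k+1)/(2k+21) -> -1.
Since these two subsequential limits are 1 and -1, distinct, the full sequence cannot converge (a convergent sequence has all subsequences tending to the same limit). So lim a_n does not exist.

DNE
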